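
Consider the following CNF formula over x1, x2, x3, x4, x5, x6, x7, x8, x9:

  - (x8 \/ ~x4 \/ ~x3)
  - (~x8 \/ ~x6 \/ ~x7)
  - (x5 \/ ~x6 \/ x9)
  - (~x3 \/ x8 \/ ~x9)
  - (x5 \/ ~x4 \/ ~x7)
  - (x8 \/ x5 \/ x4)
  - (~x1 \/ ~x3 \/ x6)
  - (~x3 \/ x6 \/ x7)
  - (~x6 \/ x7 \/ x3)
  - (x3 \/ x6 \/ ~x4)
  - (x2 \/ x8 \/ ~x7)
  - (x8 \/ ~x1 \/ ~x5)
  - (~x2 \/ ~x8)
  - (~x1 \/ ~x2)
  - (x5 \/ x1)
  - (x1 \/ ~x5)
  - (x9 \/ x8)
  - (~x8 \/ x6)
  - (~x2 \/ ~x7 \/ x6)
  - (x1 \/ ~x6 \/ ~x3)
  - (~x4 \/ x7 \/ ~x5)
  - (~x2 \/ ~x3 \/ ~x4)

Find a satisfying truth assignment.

Set x1 = True and propagate.
  then x2 is forced to False.
Set x3 = True and propagate.
  then x6 is forced to True.
The remaining clauses are satisfied by x4 = False, x5 = True, x7 = False, x8 = True, x9 = True.

x1 = T  x2 = F  x3 = T  x4 = F  x5 = T  x6 = T  x7 = F  x8 = T  x9 = T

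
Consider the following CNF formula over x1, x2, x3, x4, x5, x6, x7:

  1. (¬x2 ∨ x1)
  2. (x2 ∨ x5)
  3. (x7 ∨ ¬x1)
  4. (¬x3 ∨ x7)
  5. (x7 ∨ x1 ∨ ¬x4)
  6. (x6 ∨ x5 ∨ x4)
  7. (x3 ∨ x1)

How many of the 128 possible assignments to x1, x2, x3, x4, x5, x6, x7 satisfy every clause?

26

Case analysis on x1 and x7:
  x1=T, x7=T: x3 free; 11 ways for (x2,x4,x5,x6) × 2^1 = 22.
  x1=T, x7=F: a clause becomes empty — 0.
  x1=F, x7=T: remaining (x2,x3,x4,x5,x6) ∈ {(F,T,F,T,F); (F,T,F,T,T); (F,T,T,T,F); (F,T,T,T,T)} — 4.
  x1=F, x7=F: a clause becomes empty — 0.
Total: 22 + 0 + 4 + 0 = 26.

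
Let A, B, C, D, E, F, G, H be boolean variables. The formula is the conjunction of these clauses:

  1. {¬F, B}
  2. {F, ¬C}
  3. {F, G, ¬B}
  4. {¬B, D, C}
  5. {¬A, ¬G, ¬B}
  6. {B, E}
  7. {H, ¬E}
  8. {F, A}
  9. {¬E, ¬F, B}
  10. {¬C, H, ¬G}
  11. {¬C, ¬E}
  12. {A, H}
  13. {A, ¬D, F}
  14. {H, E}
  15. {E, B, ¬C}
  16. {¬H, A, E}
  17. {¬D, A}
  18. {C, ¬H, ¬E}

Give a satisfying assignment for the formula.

A=1, B=1, C=1, D=1, E=0, F=1, G=0, H=1

Try A = True.
The remaining clauses are satisfied by B = True, C = True, D = True, E = False, F = True, G = False, H = True.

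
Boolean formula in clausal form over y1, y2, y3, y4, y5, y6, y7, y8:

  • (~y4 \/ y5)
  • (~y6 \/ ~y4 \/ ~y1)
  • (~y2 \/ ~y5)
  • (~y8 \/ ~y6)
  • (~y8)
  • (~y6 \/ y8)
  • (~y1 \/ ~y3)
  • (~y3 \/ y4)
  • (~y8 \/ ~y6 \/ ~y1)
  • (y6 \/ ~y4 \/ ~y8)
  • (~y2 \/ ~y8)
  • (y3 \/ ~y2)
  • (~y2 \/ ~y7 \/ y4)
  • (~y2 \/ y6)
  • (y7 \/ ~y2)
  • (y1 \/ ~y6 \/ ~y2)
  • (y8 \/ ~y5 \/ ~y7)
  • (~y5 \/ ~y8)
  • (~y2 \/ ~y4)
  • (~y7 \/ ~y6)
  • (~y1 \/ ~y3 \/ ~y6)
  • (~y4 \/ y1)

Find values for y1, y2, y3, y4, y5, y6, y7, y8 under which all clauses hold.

The clause (~y8) is unit: y8 must be False.
The clause (~y6) is unit: y6 must be False.
(~y2) is a unit clause, so y2 = False.
y3 occurs only negated in the remaining clauses — set y3 = False.
Try y1 = True.
For the remaining variables, y4 = False, y5 = False, y7 = True works.

y1 = True, y2 = False, y3 = False, y4 = False, y5 = False, y6 = False, y7 = True, y8 = False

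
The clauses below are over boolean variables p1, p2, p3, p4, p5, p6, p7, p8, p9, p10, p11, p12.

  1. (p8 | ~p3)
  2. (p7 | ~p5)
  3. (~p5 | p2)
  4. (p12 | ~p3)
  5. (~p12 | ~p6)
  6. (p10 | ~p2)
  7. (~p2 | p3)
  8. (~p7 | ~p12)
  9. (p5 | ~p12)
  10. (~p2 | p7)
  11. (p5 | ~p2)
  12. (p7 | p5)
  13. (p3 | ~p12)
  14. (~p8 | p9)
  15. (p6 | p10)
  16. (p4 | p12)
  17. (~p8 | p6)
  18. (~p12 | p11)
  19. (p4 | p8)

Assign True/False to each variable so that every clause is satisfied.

p4 occurs only positively in the remaining clauses — set p4 = True.
p9 occurs only positively in the remaining clauses — set p9 = True.
Try p2 = False.
  then p5 is forced to False.
  then p12 is forced to False.
  then p3 is forced to False.
  then p7 is forced to True.
Branch on p6: take p6 = True.
p1, p8, p10, p11 are now unconstrained; take p1 = True, p8 = False, p10 = True, p11 = False.

p1=True, p2=False, p3=False, p4=True, p5=False, p6=True, p7=True, p8=False, p9=True, p10=True, p11=False, p12=False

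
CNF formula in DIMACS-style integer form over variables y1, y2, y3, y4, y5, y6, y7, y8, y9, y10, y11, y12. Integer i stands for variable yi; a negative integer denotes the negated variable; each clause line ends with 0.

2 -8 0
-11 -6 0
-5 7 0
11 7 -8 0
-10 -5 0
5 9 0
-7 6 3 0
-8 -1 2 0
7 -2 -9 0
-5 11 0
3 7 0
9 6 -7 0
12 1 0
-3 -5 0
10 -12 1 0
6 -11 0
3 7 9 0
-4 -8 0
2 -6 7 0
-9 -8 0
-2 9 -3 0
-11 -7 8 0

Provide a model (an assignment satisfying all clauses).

y1 = 0  y2 = 0  y3 = 1  y4 = 0  y5 = 0  y6 = 0  y7 = 0  y8 = 0  y9 = 1  y10 = 1  y11 = 0  y12 = 1

y4 occurs only negated in the remaining clauses — set y4 = False.
Branch on y1: take y1 = False.
  then y12 is forced to True.
  then y10 is forced to True.
  then y5 is forced to False.
  then y9 is forced to True.
  then y8 is forced to False.
Branch on y2: take y2 = False.
For the remaining variables, y3 = True, y6 = False, y7 = False, y11 = False works.
Check each clause:
  1. (¬y8 ∨ y2) — ¬y8 is true.
  2. (¬y11 ∨ ¬y6) — ¬y6 is true.
  3. (¬y5 ∨ y7) — ¬y5 is true.
  4. (y11 ∨ y7 ∨ ¬y8) — ¬y8 is true.
  5. (¬y5 ∨ ¬y10) — ¬y5 is true.
  6. (y5 ∨ y9) — y9 is true.
  7. (¬y7 ∨ y6 ∨ y3) — ¬y7 is true.
  8. (y2 ∨ ¬y1 ∨ ¬y8) — ¬y8 is true.
  9. (¬y9 ∨ y7 ∨ ¬y2) — ¬y2 is true.
  10. (y11 ∨ ¬y5) — ¬y5 is true.
  11. (y3 ∨ y7) — y3 is true.
  12. (y9 ∨ ¬y7 ∨ y6) — y9 is true.
  13. (y1 ∨ y12) — y12 is true.
  14. (¬y3 ∨ ¬y5) — ¬y5 is true.
  15. (y1 ∨ ¬y12 ∨ y10) — y10 is true.
  16. (¬y11 ∨ y6) — ¬y11 is true.
  17. (y7 ∨ y9 ∨ y3) — y9 is true.
  18. (¬y4 ∨ ¬y8) — ¬y8 is true.
  19. (y2 ∨ y7 ∨ ¬y6) — ¬y6 is true.
  20. (¬y8 ∨ ¬y9) — ¬y8 is true.
  21. (y9 ∨ ¬y2 ∨ ¬y3) — y9 is true.
  22. (¬y7 ∨ ¬y11 ∨ y8) — ¬y7 is true.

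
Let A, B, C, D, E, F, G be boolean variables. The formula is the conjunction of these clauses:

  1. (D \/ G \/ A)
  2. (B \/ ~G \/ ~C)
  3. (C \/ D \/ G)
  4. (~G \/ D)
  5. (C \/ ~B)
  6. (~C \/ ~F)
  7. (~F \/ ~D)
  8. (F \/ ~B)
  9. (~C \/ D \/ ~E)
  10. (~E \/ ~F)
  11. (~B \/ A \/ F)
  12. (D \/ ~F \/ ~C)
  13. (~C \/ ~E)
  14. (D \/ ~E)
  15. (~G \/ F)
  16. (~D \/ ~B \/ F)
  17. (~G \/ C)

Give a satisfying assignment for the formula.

A=F  B=F  C=F  D=T  E=F  F=F  G=F

Pure literal: E appears only negated; assign E = False.
Set A = False and propagate.
For the remaining variables, B = False, C = False, D = True, F = False, G = False works.
Every clause has at least one true literal under this assignment.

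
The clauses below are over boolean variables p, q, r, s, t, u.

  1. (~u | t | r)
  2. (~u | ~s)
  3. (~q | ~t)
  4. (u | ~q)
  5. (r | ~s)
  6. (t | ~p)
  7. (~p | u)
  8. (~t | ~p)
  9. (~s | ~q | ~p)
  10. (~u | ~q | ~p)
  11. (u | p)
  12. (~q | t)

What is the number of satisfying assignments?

Satisfying assignments:
  p=0 q=0 r=0 s=0 t=1 u=1
  p=0 q=0 r=1 s=0 t=0 u=1
  p=0 q=0 r=1 s=0 t=1 u=1
That's 3 in total.

3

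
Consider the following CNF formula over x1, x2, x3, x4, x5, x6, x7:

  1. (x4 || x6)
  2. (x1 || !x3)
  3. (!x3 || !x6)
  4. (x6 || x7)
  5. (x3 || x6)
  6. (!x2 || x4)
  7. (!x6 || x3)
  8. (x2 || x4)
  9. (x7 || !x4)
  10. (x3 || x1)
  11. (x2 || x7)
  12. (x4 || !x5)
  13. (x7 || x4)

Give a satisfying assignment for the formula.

x1 = True, x2 = True, x3 = True, x4 = True, x5 = False, x6 = False, x7 = True

Pure literal: x1 appears only positively; assign x1 = True.
x5 occurs only negated in the remaining clauses — set x5 = False.
Try x2 = True.
  then x4 is forced to True.
  then x7 is forced to True.
Set x3 = True and propagate.
  then x6 is forced to False.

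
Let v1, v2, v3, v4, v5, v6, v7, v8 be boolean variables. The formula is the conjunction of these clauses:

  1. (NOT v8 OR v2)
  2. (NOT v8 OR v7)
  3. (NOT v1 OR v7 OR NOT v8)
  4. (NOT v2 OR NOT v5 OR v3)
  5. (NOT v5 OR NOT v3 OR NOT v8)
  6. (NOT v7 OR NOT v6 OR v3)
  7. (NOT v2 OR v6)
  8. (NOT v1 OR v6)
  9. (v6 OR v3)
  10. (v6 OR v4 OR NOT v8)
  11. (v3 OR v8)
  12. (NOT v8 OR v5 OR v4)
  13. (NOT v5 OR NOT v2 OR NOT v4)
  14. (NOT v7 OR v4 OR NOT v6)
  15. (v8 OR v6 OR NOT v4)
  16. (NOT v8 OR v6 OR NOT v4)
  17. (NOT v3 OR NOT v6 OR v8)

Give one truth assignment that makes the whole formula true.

v1 occurs only negated in the remaining clauses — set v1 = False.
Try v2 = False.
  then v8 is forced to False.
  then v3 is forced to True.
  then v6 is forced to False.
  then v4 is forced to False.
v5, v7 are now unconstrained; take v5 = False, v7 = True.
Every clause has at least one true literal under this assignment.
Check each clause:
  1. (v2 OR NOT v8) — NOT v8 is true.
  2. (NOT v8 OR v7) — NOT v8 is true.
  3. (NOT v1 OR v7 OR NOT v8) — NOT v8 is true.
  4. (NOT v2 OR v3 OR NOT v5) — v3 is true.
  5. (NOT v8 OR NOT v5 OR NOT v3) — NOT v8 is true.
  6. (NOT v6 OR v3 OR NOT v7) — NOT v6 is true.
  7. (v6 OR NOT v2) — NOT v2 is true.
  8. (v6 OR NOT v1) — NOT v1 is true.
  9. (v6 OR v3) — v3 is true.
  10. (v6 OR NOT v8 OR v4) — NOT v8 is true.
  11. (v3 OR v8) — v3 is true.
  12. (v4 OR NOT v8 OR v5) — NOT v8 is true.
  13. (NOT v2 OR NOT v5 OR NOT v4) — NOT v5 is true.
  14. (NOT v6 OR NOT v7 OR v4) — NOT v6 is true.
  15. (v8 OR v6 OR NOT v4) — NOT v4 is true.
  16. (v6 OR NOT v4 OR NOT v8) — NOT v8 is true.
  17. (NOT v3 OR v8 OR NOT v6) — NOT v6 is true.

v1=False, v2=False, v3=True, v4=False, v5=False, v6=False, v7=True, v8=False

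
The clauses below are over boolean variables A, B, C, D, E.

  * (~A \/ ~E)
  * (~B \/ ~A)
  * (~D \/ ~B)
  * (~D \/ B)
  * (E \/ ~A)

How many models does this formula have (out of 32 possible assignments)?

8

Split on A, then B.
  A=1, B=1: a clause becomes empty — 0.
  A=1, B=0: a clause becomes empty — 0.
  A=0, B=1: remaining (C,D,E) ∈ {(0,0,0); (0,0,1); (1,0,0); (1,0,1)} — 4.
  A=0, B=0: remaining (C,D,E) ∈ {(0,0,0); (0,0,1); (1,0,0); (1,0,1)} — 4.
Total: 0 + 0 + 4 + 4 = 8.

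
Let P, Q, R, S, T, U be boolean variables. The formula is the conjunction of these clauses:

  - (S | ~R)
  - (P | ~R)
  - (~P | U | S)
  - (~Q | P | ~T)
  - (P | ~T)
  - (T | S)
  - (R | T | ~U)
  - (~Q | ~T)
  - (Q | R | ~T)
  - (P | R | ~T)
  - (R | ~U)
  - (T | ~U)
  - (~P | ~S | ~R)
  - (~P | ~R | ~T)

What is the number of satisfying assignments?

4

Satisfying assignments:
  P=0 Q=0 R=0 S=1 T=0 U=0
  P=0 Q=1 R=0 S=1 T=0 U=0
  P=1 Q=0 R=0 S=1 T=0 U=0
  P=1 Q=1 R=0 S=1 T=0 U=0
That's 4 in total.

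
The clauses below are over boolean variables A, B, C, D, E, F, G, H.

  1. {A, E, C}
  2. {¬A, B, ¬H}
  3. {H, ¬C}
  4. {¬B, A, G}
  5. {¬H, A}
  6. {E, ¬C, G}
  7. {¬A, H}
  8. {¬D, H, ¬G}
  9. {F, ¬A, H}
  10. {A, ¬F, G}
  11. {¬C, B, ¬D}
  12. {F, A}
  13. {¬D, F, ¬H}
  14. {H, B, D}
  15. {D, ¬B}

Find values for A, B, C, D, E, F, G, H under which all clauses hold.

A=T  B=T  C=T  D=T  E=T  F=T  G=T  H=T

Pure literal: E appears only positively; assign E = True.
Try A = True.
  then H is forced to True.
  then B is forced to True.
  then D is forced to True.
  then F is forced to True.
C, G are now unconstrained; take C = True, G = True.
Every clause has at least one true literal under this assignment.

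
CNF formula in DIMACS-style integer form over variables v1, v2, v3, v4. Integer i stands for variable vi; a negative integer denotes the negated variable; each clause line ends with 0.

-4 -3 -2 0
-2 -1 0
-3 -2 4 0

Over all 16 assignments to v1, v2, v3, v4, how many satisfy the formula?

10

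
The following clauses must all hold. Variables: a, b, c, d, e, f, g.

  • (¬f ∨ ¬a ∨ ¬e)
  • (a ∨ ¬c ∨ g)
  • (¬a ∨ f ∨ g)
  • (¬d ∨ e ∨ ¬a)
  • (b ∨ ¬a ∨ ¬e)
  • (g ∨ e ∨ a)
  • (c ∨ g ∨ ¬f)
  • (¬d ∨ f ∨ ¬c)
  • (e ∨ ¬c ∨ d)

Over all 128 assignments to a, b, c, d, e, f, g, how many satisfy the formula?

Split on a, then e.
  a=1, e=1: remaining (b,c,d,f,g) ∈ {(1,0,0,0,1); (1,0,1,0,1); (1,1,0,0,1)} — 3.
  a=1, e=0: remaining (b,c,d,f,g) ∈ {(0,0,0,0,1); (0,0,0,1,1); (1,0,0,0,1); (1,0,0,1,1)} — 4.
  a=0, e=1: b free; 9 ways for (c,d,f,g) × 2^1 = 18.
  a=0, e=0: b free; 5 ways for (c,d,f,g) × 2^1 = 10.
Total: 3 + 4 + 18 + 10 = 35.

35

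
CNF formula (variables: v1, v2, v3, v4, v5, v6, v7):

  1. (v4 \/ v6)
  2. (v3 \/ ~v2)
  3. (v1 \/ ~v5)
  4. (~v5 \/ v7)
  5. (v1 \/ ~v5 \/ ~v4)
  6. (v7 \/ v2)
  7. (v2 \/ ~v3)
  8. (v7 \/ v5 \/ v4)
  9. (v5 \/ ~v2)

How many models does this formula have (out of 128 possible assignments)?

12

Case analysis on v5 and v2:
  v5=T, v2=T: remaining (v1,v3,v4,v6,v7) ∈ {(T,T,F,T,T); (T,T,T,F,T); (T,T,T,T,T)} — 3.
  v5=T, v2=F: remaining (v1,v3,v4,v6,v7) ∈ {(T,F,F,T,T); (T,F,T,F,T); (T,F,T,T,T)} — 3.
  v5=F, v2=T: a clause becomes empty — 0.
  v5=F, v2=F: v1 free; 3 ways for (v3,v4,v6,v7) × 2^1 = 6.
Total: 3 + 3 + 0 + 6 = 12.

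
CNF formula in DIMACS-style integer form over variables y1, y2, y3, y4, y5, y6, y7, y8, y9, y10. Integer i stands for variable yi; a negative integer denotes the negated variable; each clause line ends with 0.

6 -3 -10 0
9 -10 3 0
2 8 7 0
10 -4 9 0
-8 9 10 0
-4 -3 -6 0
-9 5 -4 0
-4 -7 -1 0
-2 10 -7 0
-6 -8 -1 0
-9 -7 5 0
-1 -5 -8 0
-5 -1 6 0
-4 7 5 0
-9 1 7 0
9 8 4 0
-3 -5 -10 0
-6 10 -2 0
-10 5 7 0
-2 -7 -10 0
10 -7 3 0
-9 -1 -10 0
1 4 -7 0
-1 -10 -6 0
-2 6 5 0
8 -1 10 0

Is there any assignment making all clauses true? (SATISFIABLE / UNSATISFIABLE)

SATISFIABLE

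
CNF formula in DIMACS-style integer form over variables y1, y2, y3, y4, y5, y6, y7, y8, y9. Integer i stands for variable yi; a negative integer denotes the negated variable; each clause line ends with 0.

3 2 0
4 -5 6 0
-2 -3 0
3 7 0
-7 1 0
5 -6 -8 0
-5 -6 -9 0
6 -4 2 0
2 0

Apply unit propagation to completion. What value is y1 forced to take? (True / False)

(y2) stands alone — y2 = True.
From (~y2 | ~y3) and y2 = True: y3 = False.
(y7 | y3) with y3 = False leaves only y7, so y7 = True.
From (~y7 | y1) and y7 = True: y1 = True.

True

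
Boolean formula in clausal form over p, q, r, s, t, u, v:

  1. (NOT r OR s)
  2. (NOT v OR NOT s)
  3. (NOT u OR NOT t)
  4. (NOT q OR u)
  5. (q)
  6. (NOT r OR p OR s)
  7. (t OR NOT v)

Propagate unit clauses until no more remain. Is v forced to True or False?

False

(q) stands alone — q = True.
(NOT q OR u): since q = True, the clause reduces to (u). u = True.
From (NOT t OR NOT u) and u = True: t = False.
(NOT v OR t) with t = False leaves only NOT v, so v = False.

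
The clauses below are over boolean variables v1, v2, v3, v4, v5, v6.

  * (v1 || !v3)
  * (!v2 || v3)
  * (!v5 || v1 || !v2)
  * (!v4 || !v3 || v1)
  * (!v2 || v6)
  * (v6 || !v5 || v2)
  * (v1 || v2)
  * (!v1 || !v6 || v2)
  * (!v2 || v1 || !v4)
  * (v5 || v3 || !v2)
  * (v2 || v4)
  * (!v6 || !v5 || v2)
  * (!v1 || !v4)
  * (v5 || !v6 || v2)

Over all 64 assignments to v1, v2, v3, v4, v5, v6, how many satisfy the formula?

2

The models are:
  v1=1 v2=1 v3=1 v4=0 v5=0 v6=1
  v1=1 v2=1 v3=1 v4=0 v5=1 v6=1
Count: 2.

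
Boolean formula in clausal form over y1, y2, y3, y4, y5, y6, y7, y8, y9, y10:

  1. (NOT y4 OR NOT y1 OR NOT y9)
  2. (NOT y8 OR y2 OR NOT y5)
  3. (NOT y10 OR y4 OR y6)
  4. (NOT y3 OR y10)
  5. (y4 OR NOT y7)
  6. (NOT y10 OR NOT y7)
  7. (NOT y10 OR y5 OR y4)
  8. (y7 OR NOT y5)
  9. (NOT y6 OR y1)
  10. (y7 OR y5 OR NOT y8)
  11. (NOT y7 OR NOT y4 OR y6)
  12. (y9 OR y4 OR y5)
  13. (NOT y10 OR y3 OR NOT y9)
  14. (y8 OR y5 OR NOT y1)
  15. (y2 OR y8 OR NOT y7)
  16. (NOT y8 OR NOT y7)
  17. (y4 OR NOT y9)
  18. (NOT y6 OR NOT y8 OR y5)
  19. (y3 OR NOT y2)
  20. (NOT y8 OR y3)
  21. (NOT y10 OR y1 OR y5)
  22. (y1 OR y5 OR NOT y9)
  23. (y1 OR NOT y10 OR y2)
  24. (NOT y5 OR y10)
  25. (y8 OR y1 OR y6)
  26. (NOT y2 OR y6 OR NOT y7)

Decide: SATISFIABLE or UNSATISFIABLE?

UNSATISFIABLE

y5 = True:
  propagation gives y7=True, y4=True, y10=False; an empty clause results — contradiction.
y5 = False:
  y1 = True:
    propagation gives y8=True, y7=True; an empty clause results — contradiction.
  y1 = False:
    propagation gives y6=False, y10=False, y3=False, y2=False; an empty clause results — contradiction.
Every branch closes, so no satisfying assignment exists.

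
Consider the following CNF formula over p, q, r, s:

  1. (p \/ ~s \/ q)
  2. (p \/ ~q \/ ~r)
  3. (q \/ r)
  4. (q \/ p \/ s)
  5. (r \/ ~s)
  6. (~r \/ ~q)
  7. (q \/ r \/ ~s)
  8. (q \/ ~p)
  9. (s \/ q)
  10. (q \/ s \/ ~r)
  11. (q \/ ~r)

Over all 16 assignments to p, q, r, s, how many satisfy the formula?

Satisfying assignments:
  p=0 q=1 r=0 s=0
  p=1 q=1 r=0 s=0
Count: 2.

2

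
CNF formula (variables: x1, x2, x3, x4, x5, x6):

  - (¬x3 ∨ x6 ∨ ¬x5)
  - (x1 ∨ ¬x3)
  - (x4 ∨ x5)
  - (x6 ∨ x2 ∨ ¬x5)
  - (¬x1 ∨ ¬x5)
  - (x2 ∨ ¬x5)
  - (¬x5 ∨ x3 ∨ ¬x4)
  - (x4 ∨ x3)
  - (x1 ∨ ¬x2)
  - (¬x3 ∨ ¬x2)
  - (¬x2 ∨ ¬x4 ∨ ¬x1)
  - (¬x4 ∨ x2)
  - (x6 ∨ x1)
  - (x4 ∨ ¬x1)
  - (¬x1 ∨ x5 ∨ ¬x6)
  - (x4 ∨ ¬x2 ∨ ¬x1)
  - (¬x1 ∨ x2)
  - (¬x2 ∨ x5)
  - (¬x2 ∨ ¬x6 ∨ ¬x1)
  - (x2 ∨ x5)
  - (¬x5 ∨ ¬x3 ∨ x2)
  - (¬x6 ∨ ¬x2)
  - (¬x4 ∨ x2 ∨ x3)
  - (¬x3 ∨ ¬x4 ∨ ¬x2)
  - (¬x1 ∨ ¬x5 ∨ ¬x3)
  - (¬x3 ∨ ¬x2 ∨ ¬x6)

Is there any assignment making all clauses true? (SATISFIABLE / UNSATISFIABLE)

x2 = True:
  propagation gives x1=True, x5=False; an empty clause results — contradiction.
x2 = False:
  propagation gives x5=False; an empty clause results — contradiction.
Every branch closes, so no satisfying assignment exists.

UNSATISFIABLE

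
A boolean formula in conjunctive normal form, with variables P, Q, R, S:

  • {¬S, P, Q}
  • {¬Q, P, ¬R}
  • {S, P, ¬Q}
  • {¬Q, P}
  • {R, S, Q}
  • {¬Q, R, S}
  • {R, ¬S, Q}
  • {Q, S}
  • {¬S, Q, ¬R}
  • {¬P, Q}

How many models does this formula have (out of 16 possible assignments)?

3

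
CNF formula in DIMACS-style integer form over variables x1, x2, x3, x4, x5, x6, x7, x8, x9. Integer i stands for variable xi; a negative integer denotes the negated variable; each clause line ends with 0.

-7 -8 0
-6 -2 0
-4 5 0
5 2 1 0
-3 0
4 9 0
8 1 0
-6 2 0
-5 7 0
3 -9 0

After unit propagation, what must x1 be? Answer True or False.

True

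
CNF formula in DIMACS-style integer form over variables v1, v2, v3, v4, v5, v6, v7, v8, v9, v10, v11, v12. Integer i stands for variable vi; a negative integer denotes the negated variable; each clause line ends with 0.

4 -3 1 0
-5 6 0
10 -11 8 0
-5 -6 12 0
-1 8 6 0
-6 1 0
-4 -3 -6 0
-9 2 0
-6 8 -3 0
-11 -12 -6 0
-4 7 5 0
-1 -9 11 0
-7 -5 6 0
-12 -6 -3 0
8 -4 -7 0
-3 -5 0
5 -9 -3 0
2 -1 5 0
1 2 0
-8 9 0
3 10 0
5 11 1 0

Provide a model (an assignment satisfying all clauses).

Pure literal: v2 appears only positively; assign v2 = True.
v10 occurs only positively in the remaining clauses — set v10 = True.
Set v1 = True and propagate.
The remaining clauses are satisfied by v3 = False, v4 = False, v5 = True, v6 = True, v7 = False, v8 = False, v9 = False, v11 = False, v12 = True.
Every clause has at least one true literal under this assignment.

v1 = True, v2 = True, v3 = False, v4 = False, v5 = True, v6 = True, v7 = False, v8 = False, v9 = False, v10 = True, v11 = False, v12 = True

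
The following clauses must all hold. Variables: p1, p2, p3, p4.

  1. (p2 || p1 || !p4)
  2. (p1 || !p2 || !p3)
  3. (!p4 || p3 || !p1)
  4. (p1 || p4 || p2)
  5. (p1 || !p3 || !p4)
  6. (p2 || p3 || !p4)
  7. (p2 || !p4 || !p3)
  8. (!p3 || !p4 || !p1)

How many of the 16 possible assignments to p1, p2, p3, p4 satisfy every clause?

6

Satisfying assignments:
  p1=F p2=T p3=F p4=F
  p1=F p2=T p3=F p4=T
  p1=T p2=F p3=F p4=F
  p1=T p2=F p3=T p4=F
  p1=T p2=T p3=F p4=F
  p1=T p2=T p3=T p4=F
That's 6 in total.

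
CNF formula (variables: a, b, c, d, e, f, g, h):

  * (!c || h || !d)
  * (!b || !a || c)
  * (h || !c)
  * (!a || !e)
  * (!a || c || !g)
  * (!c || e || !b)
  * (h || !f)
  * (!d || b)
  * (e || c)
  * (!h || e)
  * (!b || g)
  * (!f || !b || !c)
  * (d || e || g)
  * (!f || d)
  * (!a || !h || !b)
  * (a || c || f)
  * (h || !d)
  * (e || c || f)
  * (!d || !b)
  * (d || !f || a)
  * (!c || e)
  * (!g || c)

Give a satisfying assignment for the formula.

Try a = False.
Try b = True.
  then g is forced to True.
  then d is forced to False.
  then f is forced to False.
  then c is forced to True.
  then h is forced to True.
  then e is forced to True.
Check each clause:
  1. (!c || !d || h) — h is true.
  2. (!a || c || !b) — c is true.
  3. (!c || h) — h is true.
  4. (!e || !a) — !a is true.
  5. (c || !g || !a) — c is true.
  6. (e || !b || !c) — e is true.
  7. (h || !f) — h is true.
  8. (b || !d) — b is true.
  9. (c || e) — c is true.
  10. (e || !h) — e is true.
  11. (!b || g) — g is true.
  12. (!f || !b || !c) — !f is true.
  13. (e || d || g) — e is true.
  14. (d || !f) — !f is true.
  15. (!a || !h || !b) — !a is true.
  16. (a || c || f) — c is true.
  17. (h || !d) — h is true.
  18. (c || e || f) — c is true.
  19. (!b || !d) — !d is true.
  20. (a || d || !f) — !f is true.
  21. (!c || e) — e is true.
  22. (c || !g) — c is true.

a=F, b=T, c=T, d=F, e=T, f=F, g=T, h=T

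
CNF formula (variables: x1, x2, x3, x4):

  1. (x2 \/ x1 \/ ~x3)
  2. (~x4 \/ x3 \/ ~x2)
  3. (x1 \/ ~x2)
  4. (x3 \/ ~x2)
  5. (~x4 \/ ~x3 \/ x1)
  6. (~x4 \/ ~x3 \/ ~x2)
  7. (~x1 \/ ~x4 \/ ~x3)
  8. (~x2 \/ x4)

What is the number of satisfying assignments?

5

Satisfying assignments:
  x1=0 x2=0 x3=0 x4=0
  x1=0 x2=0 x3=0 x4=1
  x1=1 x2=0 x3=0 x4=0
  x1=1 x2=0 x3=0 x4=1
  x1=1 x2=0 x3=1 x4=0
Count: 5.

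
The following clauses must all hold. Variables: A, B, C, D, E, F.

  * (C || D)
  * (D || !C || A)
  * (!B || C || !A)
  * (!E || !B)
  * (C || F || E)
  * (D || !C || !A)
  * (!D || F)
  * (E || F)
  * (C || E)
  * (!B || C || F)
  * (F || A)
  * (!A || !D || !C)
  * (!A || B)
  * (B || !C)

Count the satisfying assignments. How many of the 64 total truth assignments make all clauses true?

2

The models are:
  A=0 B=0 C=0 D=1 E=1 F=1
  A=0 B=1 C=1 D=1 E=0 F=1
That's 2 in total.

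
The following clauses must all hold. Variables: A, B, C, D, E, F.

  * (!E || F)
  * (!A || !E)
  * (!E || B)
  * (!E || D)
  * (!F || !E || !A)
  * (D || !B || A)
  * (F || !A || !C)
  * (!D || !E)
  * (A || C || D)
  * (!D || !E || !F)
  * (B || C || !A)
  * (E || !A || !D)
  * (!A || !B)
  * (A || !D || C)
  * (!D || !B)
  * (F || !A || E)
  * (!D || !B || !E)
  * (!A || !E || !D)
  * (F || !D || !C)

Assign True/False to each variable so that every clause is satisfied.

Try A = True.
  then E is forced to False.
  then D is forced to False.
  then B is forced to False.
  then C is forced to True.
  then F is forced to True.

A=True  B=False  C=True  D=False  E=False  F=True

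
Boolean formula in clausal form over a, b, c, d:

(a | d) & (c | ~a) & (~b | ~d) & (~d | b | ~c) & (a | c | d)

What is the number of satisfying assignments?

Satisfying assignments:
  a=F b=F c=F d=T
  a=T b=F c=T d=F
  a=T b=T c=T d=F
That's 3 in total.

3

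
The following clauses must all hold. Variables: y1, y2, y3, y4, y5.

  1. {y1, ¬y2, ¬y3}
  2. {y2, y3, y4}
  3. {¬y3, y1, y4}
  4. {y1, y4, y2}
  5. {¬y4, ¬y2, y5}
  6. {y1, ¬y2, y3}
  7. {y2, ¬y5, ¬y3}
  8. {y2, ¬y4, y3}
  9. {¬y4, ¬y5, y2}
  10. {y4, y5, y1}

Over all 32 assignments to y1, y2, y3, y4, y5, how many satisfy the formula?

9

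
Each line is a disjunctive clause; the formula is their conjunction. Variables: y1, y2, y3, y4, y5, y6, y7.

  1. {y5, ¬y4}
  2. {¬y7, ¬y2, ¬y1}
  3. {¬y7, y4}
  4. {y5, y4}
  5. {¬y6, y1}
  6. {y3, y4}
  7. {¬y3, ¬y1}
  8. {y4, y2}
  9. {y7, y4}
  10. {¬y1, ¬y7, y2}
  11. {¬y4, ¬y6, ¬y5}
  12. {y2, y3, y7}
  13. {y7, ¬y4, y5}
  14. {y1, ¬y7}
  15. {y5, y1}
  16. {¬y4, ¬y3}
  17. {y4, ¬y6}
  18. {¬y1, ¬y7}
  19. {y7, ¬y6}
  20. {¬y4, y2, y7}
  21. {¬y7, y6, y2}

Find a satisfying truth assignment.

Try y1 = True.
  then y3 is forced to False.
  then y4 is forced to True.
  then y5 is forced to True.
  then y6 is forced to False.
  then y7 is forced to False.
  then y2 is forced to True.

y1=1  y2=1  y3=0  y4=1  y5=1  y6=0  y7=0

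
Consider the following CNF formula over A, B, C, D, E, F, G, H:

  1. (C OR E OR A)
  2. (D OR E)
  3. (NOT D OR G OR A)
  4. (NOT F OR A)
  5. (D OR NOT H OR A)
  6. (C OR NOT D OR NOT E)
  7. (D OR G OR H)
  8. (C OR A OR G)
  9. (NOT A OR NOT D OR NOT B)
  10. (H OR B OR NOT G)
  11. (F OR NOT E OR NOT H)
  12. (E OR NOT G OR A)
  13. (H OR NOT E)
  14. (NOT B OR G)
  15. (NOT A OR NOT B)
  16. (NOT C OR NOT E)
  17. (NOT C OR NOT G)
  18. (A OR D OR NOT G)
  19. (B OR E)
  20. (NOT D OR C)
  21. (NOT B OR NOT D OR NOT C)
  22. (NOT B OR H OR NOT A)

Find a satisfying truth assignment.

A = 1, B = 0, C = 0, D = 0, E = 1, F = 1, G = 1, H = 1

Try A = True.
  then B is forced to False.
  then E is forced to True.
  then H is forced to True.
  then F is forced to True.
  then C is forced to False.
  then D is forced to False.
G is now unconstrained; take G = True.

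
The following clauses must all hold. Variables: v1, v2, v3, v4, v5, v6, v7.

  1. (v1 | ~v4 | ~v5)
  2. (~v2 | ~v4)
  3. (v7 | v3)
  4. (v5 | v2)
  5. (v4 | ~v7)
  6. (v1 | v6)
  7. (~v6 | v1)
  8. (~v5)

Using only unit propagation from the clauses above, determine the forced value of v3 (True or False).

True

(~v5) is a unit clause: v5 = False.
In (v5 | v2), v5 is now false; v2 must hold, so v2 = True.
In (~v4 | ~v2), ~v2 is now false; ~v4 must hold, so v4 = False.
(~v7 | v4) with v4 = False leaves only ~v7, so v7 = False.
(v7 | v3) with v7 = False leaves only v3, so v3 = True.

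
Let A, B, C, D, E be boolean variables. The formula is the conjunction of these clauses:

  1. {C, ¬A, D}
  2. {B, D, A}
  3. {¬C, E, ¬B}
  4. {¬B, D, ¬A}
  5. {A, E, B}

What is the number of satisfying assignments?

17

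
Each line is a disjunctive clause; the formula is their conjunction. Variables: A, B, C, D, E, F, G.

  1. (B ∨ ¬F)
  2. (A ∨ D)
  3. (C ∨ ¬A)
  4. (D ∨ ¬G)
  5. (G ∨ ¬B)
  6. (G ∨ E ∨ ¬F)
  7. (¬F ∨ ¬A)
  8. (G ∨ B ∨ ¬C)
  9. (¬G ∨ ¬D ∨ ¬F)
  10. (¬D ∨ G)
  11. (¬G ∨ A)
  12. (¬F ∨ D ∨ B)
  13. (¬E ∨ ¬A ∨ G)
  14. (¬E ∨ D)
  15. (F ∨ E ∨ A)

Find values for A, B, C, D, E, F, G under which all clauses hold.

A=T, B=F, C=T, D=T, E=T, F=F, G=T

Check each clause:
  1. (¬F ∨ B) — ¬F is true.
  2. (D ∨ A) — A is true.
  3. (C ∨ ¬A) — C is true.
  4. (D ∨ ¬G) — D is true.
  5. (G ∨ ¬B) — ¬B is true.
  6. (E ∨ ¬F ∨ G) — ¬F is true.
  7. (¬A ∨ ¬F) — ¬F is true.
  8. (¬C ∨ G ∨ B) — G is true.
  9. (¬G ∨ ¬F ∨ ¬D) — ¬F is true.
  10. (¬D ∨ G) — G is true.
  11. (A ∨ ¬G) — A is true.
  12. (D ∨ B ∨ ¬F) — ¬F is true.
  13. (¬A ∨ G ∨ ¬E) — G is true.
  14. (D ∨ ¬E) — D is true.
  15. (F ∨ A ∨ E) — A is true.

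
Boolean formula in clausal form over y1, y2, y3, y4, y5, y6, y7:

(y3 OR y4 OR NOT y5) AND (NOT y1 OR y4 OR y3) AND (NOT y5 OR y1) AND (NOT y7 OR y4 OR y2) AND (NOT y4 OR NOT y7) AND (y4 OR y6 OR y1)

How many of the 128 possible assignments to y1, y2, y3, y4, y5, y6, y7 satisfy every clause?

Case analysis on y4 and y1:
  y4=T, y1=T: forces y7=F; y2, y3, y5, y6 free → 2^4 = 16.
  y4=T, y1=F: forces y5=F; y7=F; y2, y3, y6 free → 2^3 = 8.
  y4=F, y1=T: y5, y6 free; 3 ways for (y2,y3,y7) × 2^2 = 12.
  y4=F, y1=F: y3 free; 3 ways for (y2,y5,y6,y7) × 2^1 = 6.
Total: 16 + 8 + 12 + 6 = 42.

42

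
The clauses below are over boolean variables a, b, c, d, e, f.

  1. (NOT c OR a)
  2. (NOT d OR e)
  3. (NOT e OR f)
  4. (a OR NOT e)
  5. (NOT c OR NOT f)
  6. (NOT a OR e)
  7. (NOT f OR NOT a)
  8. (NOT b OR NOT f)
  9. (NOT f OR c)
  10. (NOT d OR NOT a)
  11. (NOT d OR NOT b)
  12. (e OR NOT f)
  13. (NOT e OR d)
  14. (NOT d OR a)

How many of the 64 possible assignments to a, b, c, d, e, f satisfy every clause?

2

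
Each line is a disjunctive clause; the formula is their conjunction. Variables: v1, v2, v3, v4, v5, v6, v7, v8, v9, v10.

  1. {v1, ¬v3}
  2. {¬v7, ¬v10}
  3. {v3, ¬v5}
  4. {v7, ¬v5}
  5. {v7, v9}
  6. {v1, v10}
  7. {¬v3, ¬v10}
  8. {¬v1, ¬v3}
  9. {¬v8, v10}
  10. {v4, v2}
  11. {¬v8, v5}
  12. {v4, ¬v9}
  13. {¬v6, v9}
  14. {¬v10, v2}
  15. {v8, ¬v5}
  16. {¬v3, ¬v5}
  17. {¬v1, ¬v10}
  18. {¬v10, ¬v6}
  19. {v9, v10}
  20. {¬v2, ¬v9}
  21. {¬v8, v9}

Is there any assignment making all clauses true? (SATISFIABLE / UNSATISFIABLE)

Pure literal: v4 appears only positively; assign v4 = True.
v6 occurs only negated in the remaining clauses — set v6 = False.
Branch on v1: take v1 = True.
  then v3 is forced to False.
  then v5 is forced to False.
  then v8 is forced to False.
  then v10 is forced to False.
  then v9 is forced to True.
  then v2 is forced to False.
v7 is now unconstrained; take v7 = False.
Every clause has at least one true literal under this assignment.
So v1=T, v2=F, v3=F, v4=T, v5=F, v6=F, v7=F, v8=F, v9=T, v10=F is a satisfying assignment.

SATISFIABLE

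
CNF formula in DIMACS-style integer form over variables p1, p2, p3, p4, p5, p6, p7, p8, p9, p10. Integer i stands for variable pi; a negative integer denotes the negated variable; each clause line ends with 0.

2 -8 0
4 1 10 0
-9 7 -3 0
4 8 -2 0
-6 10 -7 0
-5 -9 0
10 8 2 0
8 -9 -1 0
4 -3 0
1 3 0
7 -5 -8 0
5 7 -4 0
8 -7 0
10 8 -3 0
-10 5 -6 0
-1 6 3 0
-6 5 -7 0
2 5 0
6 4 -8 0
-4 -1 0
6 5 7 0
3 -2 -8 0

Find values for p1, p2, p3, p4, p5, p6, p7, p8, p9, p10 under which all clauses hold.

p1 = False, p2 = True, p3 = True, p4 = True, p5 = False, p6 = False, p7 = True, p8 = True, p9 = False, p10 = True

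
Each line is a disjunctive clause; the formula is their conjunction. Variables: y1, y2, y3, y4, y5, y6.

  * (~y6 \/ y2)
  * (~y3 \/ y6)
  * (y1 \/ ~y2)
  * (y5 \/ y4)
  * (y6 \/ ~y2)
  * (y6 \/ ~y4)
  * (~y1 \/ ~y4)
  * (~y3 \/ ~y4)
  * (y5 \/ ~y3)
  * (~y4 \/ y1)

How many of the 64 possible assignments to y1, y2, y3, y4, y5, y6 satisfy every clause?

4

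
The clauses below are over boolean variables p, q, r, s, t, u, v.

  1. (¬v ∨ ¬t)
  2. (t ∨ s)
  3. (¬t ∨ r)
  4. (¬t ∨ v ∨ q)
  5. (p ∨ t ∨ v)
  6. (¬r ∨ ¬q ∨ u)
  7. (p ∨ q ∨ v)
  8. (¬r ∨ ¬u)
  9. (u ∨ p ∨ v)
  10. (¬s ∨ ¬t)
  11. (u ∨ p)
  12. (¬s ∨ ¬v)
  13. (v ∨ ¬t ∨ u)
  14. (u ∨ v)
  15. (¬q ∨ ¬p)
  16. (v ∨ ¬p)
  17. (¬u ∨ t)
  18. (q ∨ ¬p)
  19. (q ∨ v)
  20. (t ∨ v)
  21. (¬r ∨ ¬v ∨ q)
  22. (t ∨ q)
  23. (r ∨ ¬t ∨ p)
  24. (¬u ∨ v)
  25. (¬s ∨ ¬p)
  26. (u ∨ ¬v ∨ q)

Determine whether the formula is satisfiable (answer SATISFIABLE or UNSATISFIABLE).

UNSATISFIABLE

v = True:
  propagation gives t=False, s=True; an empty clause results — contradiction.
v = False:
  propagation gives u=True; an empty clause results — contradiction.
Every branch closes, so no satisfying assignment exists.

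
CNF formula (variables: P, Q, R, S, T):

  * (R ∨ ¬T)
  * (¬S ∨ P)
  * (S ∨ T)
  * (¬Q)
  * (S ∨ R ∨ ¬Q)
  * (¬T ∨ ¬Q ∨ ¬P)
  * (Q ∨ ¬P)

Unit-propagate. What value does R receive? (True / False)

True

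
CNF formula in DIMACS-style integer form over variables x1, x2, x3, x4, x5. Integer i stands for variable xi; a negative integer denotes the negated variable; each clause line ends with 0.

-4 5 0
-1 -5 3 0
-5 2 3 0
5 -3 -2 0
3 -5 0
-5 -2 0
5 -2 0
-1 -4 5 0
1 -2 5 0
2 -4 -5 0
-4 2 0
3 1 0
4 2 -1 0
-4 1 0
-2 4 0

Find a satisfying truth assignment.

Set x1 = False and propagate.
  then x3 is forced to True.
  then x4 is forced to False.
  then x2 is forced to False.
x5 is now unconstrained; take x5 = False.
Every clause has at least one true literal under this assignment.

x1 = F, x2 = F, x3 = T, x4 = F, x5 = F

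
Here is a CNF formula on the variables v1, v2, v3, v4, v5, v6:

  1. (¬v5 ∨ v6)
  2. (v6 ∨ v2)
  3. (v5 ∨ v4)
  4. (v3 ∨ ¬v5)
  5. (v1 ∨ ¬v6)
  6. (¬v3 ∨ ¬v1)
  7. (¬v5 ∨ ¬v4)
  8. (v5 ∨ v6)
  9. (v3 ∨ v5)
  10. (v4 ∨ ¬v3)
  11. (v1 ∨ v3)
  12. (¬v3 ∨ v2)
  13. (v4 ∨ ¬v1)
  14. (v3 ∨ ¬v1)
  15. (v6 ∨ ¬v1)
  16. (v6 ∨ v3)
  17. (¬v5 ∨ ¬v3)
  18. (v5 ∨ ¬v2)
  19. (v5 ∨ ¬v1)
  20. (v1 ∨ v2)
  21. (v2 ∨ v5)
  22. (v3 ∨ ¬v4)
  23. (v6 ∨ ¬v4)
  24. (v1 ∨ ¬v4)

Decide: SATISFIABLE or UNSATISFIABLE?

v3 = True:
  propagation gives v1=False, v6=False, v5=False; an empty clause results — contradiction.
v3 = False:
  propagation gives v5=False; an empty clause results — contradiction.
Every branch closes, so no satisfying assignment exists.

UNSATISFIABLE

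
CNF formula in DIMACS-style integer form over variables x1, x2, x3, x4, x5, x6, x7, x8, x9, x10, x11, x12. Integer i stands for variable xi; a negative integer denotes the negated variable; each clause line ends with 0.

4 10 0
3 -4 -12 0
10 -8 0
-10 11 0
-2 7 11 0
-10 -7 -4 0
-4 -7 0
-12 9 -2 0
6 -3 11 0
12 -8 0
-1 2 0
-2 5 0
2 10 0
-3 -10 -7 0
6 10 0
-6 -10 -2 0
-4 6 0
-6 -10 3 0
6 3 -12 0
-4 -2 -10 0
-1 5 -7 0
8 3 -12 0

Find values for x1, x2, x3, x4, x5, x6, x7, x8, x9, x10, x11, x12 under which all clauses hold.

Pure literal: x1 appears only negated; assign x1 = False.
x11 occurs only positively in the remaining clauses — set x11 = True.
Branch on x2: take x2 = False.
  then x10 is forced to True.
Set x3 = False and propagate.
  then x6 is forced to False.
  then x4 is forced to False.
  then x12 is forced to False.
  then x8 is forced to False.
x5, x7, x9 are now unconstrained; take x5 = False, x7 = True, x9 = False.
Every clause has at least one true literal under this assignment.

x1=False, x2=False, x3=False, x4=False, x5=False, x6=False, x7=True, x8=False, x9=False, x10=True, x11=True, x12=False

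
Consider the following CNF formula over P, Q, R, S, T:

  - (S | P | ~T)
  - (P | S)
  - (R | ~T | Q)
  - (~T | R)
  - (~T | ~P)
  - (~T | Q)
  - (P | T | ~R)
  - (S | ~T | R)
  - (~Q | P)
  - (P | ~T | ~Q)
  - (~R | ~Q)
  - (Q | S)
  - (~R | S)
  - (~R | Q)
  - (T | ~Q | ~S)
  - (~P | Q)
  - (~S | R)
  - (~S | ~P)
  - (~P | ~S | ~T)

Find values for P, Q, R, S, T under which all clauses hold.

P = 1, Q = 1, R = 0, S = 0, T = 0

Branch on P: take P = True.
  then T is forced to False.
  then Q is forced to True.
  then R is forced to False.
  then S is forced to False.
Every clause has at least one true literal under this assignment.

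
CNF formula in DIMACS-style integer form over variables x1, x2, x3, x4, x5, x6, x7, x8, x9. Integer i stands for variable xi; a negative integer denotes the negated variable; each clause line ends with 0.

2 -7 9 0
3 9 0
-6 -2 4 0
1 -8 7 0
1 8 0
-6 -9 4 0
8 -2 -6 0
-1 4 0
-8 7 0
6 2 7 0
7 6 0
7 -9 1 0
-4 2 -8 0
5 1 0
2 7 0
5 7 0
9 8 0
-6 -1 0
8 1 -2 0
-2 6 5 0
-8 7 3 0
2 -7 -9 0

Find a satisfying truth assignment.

x1=False, x2=True, x3=False, x4=True, x5=True, x6=True, x7=True, x8=True, x9=True

x5 occurs only positively in the remaining clauses — set x5 = True.
Try x1 = False.
  then x8 is forced to True.
  then x7 is forced to True.
Branch on x2: take x2 = True.
The remaining clauses are satisfied by x3 = False, x4 = True, x6 = True, x9 = True.
Check each clause:
  1. {x2, x9, ¬x7} — x9 is true.
  2. {x3, x9} — x9 is true.
  3. {¬x6, ¬x2, x4} — x4 is true.
  4. {x1, ¬x8, x7} — x7 is true.
  5. {x1, x8} — x8 is true.
  6. {x4, ¬x9, ¬x6} — x4 is true.
  7. {¬x2, ¬x6, x8} — x8 is true.
  8. {¬x1, x4} — x4 is true.
  9. {x7, ¬x8} — x7 is true.
  10. {x6, x7, x2} — x2 is true.
  11. {x6, x7} — x6 is true.
  12. {x7, ¬x9, x1} — x7 is true.
  13. {¬x8, x2, ¬x4} — x2 is true.
  14. {x1, x5} — x5 is true.
  15. {x2, x7} — x2 is true.
  16. {x5, x7} — x5 is true.
  17. {x9, x8} — x8 is true.
  18. {¬x1, ¬x6} — ¬x1 is true.
  19. {x1, x8, ¬x2} — x8 is true.
  20. {x5, x6, ¬x2} — x5 is true.
  21. {¬x8, x7, x3} — x7 is true.
  22. {¬x7, x2, ¬x9} — x2 is true.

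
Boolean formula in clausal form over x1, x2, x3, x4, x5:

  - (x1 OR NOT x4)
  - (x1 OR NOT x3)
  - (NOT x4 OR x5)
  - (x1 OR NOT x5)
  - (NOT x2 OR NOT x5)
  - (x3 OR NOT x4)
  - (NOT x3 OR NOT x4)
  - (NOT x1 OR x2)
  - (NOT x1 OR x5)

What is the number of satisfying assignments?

2

Satisfying assignments:
  x1=F x2=F x3=F x4=F x5=F
  x1=F x2=T x3=F x4=F x5=F
Count: 2.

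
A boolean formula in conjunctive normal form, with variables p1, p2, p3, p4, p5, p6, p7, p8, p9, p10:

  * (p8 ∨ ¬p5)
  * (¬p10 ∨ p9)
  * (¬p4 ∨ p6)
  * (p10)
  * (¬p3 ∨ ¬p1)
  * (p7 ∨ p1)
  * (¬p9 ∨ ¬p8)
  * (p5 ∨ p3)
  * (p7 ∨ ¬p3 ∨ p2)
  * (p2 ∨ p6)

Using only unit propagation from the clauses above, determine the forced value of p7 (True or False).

(p10) stands alone — p10 = True.
In (p9 ∨ ¬p10), ¬p10 is now false; p9 must hold, so p9 = True.
(¬p8 ∨ ¬p9): since p9 = True, the clause reduces to (¬p8). p8 = False.
From (¬p5 ∨ p8) and p8 = False: p5 = False.
In (p3 ∨ p5), p5 is now false; p3 must hold, so p3 = True.
(¬p1 ∨ ¬p3) with p3 = True leaves only ¬p1, so p1 = False.
In (p7 ∨ p1), p1 is now false; p7 must hold, so p7 = True.

True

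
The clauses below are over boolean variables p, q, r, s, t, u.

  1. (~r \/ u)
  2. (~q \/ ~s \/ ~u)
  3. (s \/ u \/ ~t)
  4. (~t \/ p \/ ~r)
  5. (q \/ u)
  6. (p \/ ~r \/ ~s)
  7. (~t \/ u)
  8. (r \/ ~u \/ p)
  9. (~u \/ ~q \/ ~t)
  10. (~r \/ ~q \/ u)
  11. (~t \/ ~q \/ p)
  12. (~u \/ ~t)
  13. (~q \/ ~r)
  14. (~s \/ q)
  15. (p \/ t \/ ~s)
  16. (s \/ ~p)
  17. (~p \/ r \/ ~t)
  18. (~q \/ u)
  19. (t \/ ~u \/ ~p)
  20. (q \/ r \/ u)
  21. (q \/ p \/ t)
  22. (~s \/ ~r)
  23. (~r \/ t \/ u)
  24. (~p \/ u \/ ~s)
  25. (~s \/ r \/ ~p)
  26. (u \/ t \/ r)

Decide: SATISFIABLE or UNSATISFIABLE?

UNSATISFIABLE

u = True:
  propagation gives t=False, p=False, r=True, s=False; an empty clause results — contradiction.
u = False:
  propagation gives r=False, q=True; an empty clause results — contradiction.
Every branch closes, so no satisfying assignment exists.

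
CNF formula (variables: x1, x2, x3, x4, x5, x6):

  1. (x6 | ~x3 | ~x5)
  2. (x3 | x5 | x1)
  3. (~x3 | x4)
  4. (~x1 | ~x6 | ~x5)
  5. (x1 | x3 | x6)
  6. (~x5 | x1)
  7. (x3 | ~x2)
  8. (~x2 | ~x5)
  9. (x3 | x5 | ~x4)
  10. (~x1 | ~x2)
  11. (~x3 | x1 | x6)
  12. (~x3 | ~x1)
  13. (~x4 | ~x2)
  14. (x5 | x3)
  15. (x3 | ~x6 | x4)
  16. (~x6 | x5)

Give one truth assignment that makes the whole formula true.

x1 = T  x2 = F  x3 = F  x4 = F  x5 = T  x6 = F

Check each clause:
  1. (x6 | ~x3 | ~x5) — ~x3 is true.
  2. (x5 | x1 | x3) — x1 is true.
  3. (~x3 | x4) — ~x3 is true.
  4. (~x5 | ~x6 | ~x1) — ~x6 is true.
  5. (x3 | x1 | x6) — x1 is true.
  6. (x1 | ~x5) — x1 is true.
  7. (~x2 | x3) — ~x2 is true.
  8. (~x2 | ~x5) — ~x2 is true.
  9. (x5 | x3 | ~x4) — ~x4 is true.
  10. (~x2 | ~x1) — ~x2 is true.
  11. (x1 | x6 | ~x3) — x1 is true.
  12. (~x1 | ~x3) — ~x3 is true.
  13. (~x2 | ~x4) — ~x4 is true.
  14. (x5 | x3) — x5 is true.
  15. (x3 | x4 | ~x6) — ~x6 is true.
  16. (~x6 | x5) — ~x6 is true.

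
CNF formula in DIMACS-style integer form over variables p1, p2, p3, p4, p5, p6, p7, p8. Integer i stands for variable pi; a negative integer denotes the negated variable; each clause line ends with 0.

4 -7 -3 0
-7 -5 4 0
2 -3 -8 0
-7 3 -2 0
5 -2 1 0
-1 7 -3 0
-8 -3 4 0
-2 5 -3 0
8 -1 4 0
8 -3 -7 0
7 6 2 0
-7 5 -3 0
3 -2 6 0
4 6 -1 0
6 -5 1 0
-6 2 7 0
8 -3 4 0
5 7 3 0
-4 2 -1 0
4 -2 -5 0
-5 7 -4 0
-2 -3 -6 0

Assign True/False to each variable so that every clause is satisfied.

Set p1 = False and propagate.
Try p2 = False.
The remaining clauses are satisfied by p3 = False, p4 = True, p5 = False, p6 = False, p7 = True, p8 = False.

p1 = F, p2 = F, p3 = F, p4 = T, p5 = F, p6 = F, p7 = T, p8 = F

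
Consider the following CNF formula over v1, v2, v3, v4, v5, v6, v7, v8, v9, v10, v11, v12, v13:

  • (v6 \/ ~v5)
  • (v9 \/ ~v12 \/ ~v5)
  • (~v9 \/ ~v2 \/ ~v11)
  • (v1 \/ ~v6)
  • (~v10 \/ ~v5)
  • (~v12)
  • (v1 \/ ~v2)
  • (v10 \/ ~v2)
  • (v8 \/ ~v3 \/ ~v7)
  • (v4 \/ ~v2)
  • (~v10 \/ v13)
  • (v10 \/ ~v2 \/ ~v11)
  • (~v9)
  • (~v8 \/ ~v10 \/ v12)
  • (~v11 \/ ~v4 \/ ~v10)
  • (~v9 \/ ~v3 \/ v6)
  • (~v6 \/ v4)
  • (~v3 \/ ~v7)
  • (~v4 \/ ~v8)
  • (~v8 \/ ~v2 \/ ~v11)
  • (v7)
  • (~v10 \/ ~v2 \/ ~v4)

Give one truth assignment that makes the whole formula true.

v1=1, v2=0, v3=0, v4=0, v5=0, v6=0, v7=1, v8=1, v9=0, v10=0, v11=1, v12=0, v13=1

Check each clause:
  1. (~v5 \/ v6) — ~v5 is true.
  2. (v9 \/ ~v5 \/ ~v12) — ~v5 is true.
  3. (~v2 \/ ~v9 \/ ~v11) — ~v2 is true.
  4. (~v6 \/ v1) — v1 is true.
  5. (~v10 \/ ~v5) — ~v5 is true.
  6. (~v12) — ~v12 is true.
  7. (~v2 \/ v1) — v1 is true.
  8. (v10 \/ ~v2) — ~v2 is true.
  9. (v8 \/ ~v3 \/ ~v7) — v8 is true.
  10. (v4 \/ ~v2) — ~v2 is true.
  11. (v13 \/ ~v10) — v13 is true.
  12. (~v2 \/ v10 \/ ~v11) — ~v2 is true.
  13. (~v9) — ~v9 is true.
  14. (~v8 \/ v12 \/ ~v10) — ~v10 is true.
  15. (~v10 \/ ~v11 \/ ~v4) — ~v4 is true.
  16. (~v9 \/ v6 \/ ~v3) — ~v3 is true.
  17. (~v6 \/ v4) — ~v6 is true.
  18. (~v7 \/ ~v3) — ~v3 is true.
  19. (~v4 \/ ~v8) — ~v4 is true.
  20. (~v11 \/ ~v2 \/ ~v8) — ~v2 is true.
  21. (v7) — v7 is true.
  22. (~v4 \/ ~v10 \/ ~v2) — ~v4 is true.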